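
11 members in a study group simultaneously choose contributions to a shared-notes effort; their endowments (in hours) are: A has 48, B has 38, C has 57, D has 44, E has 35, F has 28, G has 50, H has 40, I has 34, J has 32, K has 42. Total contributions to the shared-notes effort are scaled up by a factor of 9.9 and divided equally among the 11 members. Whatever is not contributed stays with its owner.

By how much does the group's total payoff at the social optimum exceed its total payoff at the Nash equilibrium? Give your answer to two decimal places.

3987.20 hours

The private return per contributed unit is 9.9/11 = 0.9000 < 1 for every player regardless of endowment, so the Nash equilibrium is zero contribution and the group total is Σ E_j = 48 + 38 + 57 + 44 + 35 + 28 + 50 + 40 + 34 + 32 + 42 = 448.
Each contributed unit returns 9.900 to the group, so the social optimum is full contribution by everyone: group total = 9.900 × 448 = 4435.20.
Efficiency loss = (9.900 − 1) × 448 = 3987.20.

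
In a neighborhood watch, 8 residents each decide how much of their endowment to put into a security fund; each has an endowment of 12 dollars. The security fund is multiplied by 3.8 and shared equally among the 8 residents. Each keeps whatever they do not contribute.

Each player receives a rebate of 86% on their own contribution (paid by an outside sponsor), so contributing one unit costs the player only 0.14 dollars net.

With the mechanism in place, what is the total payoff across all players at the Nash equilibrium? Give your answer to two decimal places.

447.36 dollars

Under the mechanism each unit contributed yields (3.8/8) / 0.14 = 3.3929 back to its contributor per unit of net cost, which exceeds 1, making full contribution the dominant choice for everyone.
At the Nash equilibrium everyone contributes 12. Group total payoff = 8 × (12 × 0.86 + 3.8 × 12) = 447.36.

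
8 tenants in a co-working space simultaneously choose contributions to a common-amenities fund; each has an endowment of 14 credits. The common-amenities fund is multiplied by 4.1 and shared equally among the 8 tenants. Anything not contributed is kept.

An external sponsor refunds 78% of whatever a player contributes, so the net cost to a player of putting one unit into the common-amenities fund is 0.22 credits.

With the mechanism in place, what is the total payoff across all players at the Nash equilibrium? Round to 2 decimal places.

546.56 credits

The effective private return per unit is now (4.1/8) / 0.22 = 2.3295 > 1, so every player's dominant strategy flips to full contribution.
So the Nash equilibrium is full contribution by all 8; the group earns 8 × (14 × 0.78 + 4.1 × 14) = 546.56.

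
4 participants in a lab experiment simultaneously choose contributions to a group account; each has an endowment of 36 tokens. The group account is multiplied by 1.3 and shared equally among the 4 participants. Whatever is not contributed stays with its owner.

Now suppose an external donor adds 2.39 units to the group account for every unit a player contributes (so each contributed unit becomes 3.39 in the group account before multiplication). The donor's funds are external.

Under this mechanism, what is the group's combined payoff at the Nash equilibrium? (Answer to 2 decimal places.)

With the mechanism, a contributed unit returns 1.3 × 3.39 / 4 = 1.1018 per unit of net cost to the contributor — now above 1 — so contributing fully is weakly dominant for every player.
So the Nash equilibrium is full contribution by all 4; the group earns 1.3 × 3.39 × 144 = 634.61.

634.61 tokens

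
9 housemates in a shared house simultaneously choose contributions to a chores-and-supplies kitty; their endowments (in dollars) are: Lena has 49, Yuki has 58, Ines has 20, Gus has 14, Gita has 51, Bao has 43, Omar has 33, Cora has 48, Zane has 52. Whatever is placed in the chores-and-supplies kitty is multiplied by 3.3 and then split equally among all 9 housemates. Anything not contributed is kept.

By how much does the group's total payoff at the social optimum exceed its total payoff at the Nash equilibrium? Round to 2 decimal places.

846.40 dollars

The private return per contributed unit is 3.3/9 = 0.3667 < 1 for every player regardless of endowment, so the Nash equilibrium is zero contribution and the group total is Σ E_j = 49 + 58 + 20 + 14 + 51 + 43 + 33 + 48 + 52 = 368.
Each contributed unit returns 3.300 to the group, so the social optimum is full contribution by everyone: group total = 3.300 × 368 = 1214.40.
Efficiency loss = (3.300 − 1) × 368 = 846.40.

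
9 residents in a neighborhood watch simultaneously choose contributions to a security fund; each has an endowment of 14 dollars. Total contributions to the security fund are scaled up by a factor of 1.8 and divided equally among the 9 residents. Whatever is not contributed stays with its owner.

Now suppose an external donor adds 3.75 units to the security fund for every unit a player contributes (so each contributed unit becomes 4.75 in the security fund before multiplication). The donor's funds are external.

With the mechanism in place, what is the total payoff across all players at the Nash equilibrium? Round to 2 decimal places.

With the mechanism, a contributed unit returns 1.8 × 4.75 / 9 = 0.9500 per unit of net cost — still below 1 — so contributing 0 remains dominant for every player.
At the Nash equilibrium no one contributes; group total payoff = 9 × 14 = 126.

126.00 dollars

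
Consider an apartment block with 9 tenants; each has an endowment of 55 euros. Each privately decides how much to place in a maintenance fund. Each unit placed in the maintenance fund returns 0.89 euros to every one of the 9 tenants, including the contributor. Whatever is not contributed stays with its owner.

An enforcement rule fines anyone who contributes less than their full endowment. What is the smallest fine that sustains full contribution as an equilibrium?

Given the others contribute fully, the best deviation is to contribute 0 (any partial contribution still incurs the fine and gives up units whose private return 0.89 is below 1).
Deviating from 55 to 0 saves 55 euros but forfeits the deviator's share of the drop in the maintenance fund: 0.89 × 55 = 48.95.
So the deviation gain is 55 − 48.95 = 6.05, and the fine must be at least 6.05 euros to wipe it out.

6.05 euros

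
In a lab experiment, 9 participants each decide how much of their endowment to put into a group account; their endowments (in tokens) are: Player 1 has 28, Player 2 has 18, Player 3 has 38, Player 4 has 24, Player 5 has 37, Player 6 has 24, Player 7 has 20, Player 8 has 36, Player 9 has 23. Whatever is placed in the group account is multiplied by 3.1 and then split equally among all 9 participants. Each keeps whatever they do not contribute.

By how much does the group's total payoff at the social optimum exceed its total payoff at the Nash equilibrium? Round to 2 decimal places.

520.80 tokens

The private return per contributed unit is 3.1/9 = 0.3444 < 1 for every player regardless of endowment, so the Nash equilibrium is zero contribution and the group total is Σ E_j = 28 + 18 + 38 + 24 + 37 + 24 + 20 + 36 + 23 = 248.
Each contributed unit returns 3.100 to the group, so the social optimum is full contribution by everyone: group total = 3.100 × 248 = 768.80.
Efficiency loss = (3.100 − 1) × 248 = 520.80.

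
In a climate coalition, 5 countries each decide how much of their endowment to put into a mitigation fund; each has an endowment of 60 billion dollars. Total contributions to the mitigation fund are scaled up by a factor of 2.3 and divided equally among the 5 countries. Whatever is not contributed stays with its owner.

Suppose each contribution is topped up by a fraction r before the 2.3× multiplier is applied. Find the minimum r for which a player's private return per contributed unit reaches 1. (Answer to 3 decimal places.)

1.174

With matching at rate r, one contributed unit becomes (1 + r) in the mitigation fund and returns 2.3 × (1 + r) / 5 to the contributor.
Setting this equal to 1: 1 + r = 5/2.3 = 2.1739.
So the minimum matching rate is r = 2.1739 − 1 = 1.174.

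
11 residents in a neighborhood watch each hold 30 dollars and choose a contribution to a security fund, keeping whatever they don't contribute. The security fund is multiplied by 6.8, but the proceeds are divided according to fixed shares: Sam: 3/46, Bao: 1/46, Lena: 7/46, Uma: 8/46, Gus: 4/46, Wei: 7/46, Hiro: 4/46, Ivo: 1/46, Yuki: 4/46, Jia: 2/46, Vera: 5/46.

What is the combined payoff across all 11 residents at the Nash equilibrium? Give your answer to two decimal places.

Each unit j contributes comes back to j as 6.8 × (j's share), so j prefers to contribute only if that share exceeds 1/6.8 = 0.1471; otherwise keeping the unit dominates.
The shares above 0.1471 belong to Lena, Uma and Wei, contributing 30 each; the remaining 8 contribute 0. Total contributed: 90.
The security fund pays out 6.8 × 90 = 612.00 in total (split across the unequal shares, but the aggregate is all that matters for the group sum).
The 8 free-riders keep 30 each, adding 240. Group total = 240 + 612.00 = 852.00.

852.00 dollars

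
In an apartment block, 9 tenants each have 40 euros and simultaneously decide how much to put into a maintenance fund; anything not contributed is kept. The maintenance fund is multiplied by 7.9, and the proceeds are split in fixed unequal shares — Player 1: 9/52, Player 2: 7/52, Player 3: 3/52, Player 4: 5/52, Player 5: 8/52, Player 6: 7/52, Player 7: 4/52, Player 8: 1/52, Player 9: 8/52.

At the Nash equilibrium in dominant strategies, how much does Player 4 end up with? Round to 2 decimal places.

191.92 euros

A player with share s gets back 7.9·s per unit contributed, so full contribution is dominant for anyone with s > 1/7.9 = 0.1266 and zero contribution is dominant for anyone below.
The shares above 0.1266 belong to Player 1, Player 2, Player 5, Player 6 and Player 9, contributing 40 each; the remaining 4 contribute 0. Total contributed: 200.
Player 4 keeps 40 and receives 7.9 × 200 × 5/52 = 151.92 from the maintenance fund, for a payoff of 191.92.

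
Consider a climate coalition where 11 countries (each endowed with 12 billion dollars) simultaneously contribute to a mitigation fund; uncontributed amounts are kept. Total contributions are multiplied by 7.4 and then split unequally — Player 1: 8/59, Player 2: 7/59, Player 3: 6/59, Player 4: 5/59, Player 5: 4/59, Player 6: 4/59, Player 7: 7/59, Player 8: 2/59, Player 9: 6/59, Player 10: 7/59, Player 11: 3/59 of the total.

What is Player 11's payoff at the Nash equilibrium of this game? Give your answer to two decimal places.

Each unit j contributes comes back to j as 7.4 × (j's share), so j prefers to contribute only if that share exceeds 1/7.4 = 0.1351; otherwise keeping the unit dominates.
Only Player 1 (8/59) clears that bar, contributing 12; the remaining 10 contribute 0. Total contributed: 12.
Player 11 keeps 12 and receives 7.4 × 12 × 3/59 = 4.52 from the mitigation fund, for a payoff of 16.52.

16.52 billion dollars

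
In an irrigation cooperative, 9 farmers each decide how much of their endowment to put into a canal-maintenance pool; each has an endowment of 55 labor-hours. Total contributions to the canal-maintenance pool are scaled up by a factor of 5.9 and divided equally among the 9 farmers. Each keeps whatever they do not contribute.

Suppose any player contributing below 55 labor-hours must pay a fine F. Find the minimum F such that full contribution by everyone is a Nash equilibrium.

18.94 labor-hours

Given the others contribute fully, the best deviation is to contribute 0 (any partial contribution still incurs the fine and gives up units whose private return 0.6556 is below 1).
Deviating from 55 to 0 saves 55 labor-hours but forfeits the deviator's share of the drop in the canal-maintenance pool: 5.9/9 × 55 = 36.06.
So the deviation gain is 55 − 36.06 = 18.94, and the fine must be at least 18.94 labor-hours to wipe it out.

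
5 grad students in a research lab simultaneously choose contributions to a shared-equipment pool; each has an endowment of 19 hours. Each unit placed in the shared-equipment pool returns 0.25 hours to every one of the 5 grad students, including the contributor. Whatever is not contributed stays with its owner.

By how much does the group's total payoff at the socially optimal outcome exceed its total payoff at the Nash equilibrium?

23.75 hours

The private return per contributed unit is 0.25 < 1, so contributing 0 is dominant for every player. At the Nash equilibrium everyone keeps their 19, and the group total is 5 × 19 = 95.
Each contributed unit returns 1.250 to the group as a whole (0.25 to each of 5 players), which exceeds 1, so the social optimum is full contribution: group total = 1.250 × 95 = 118.75.
Efficiency loss = 118.75 − 95 = 23.75.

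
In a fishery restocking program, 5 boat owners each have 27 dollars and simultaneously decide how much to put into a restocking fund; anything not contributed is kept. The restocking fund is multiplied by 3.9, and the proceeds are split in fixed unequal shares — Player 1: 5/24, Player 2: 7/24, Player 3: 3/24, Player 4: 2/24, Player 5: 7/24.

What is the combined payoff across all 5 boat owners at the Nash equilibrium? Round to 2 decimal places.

291.60 dollars

A player with share s gets back 3.9·s per unit contributed, so full contribution is dominant for anyone with s > 1/3.9 = 0.2564 and zero contribution is dominant for anyone below.
The shares above 0.2564 belong to Player 2 and Player 5, contributing 27 each; the remaining 3 contribute 0. Total contributed: 54.
The restocking fund pays out 3.9 × 54 = 210.60 in total (split across the unequal shares, but the aggregate is all that matters for the group sum).
The 3 free-riders keep 27 each, adding 81. Group total = 81 + 210.60 = 291.60.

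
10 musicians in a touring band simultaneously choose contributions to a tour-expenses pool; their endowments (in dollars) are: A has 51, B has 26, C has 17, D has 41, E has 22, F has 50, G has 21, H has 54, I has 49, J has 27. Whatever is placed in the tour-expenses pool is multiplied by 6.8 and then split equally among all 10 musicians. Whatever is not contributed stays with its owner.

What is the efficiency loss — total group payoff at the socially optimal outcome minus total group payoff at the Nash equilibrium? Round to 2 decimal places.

2076.40 dollars

The private return per contributed unit is 6.8/10 = 0.6800 < 1 for every player regardless of endowment, so the Nash equilibrium is zero contribution and the group total is Σ E_j = 51 + 26 + 17 + 41 + 22 + 50 + 21 + 54 + 49 + 27 = 358.
Each contributed unit returns 6.800 to the group, so the social optimum is full contribution by everyone: group total = 6.800 × 358 = 2434.40.
Efficiency loss = (6.800 − 1) × 358 = 2076.40.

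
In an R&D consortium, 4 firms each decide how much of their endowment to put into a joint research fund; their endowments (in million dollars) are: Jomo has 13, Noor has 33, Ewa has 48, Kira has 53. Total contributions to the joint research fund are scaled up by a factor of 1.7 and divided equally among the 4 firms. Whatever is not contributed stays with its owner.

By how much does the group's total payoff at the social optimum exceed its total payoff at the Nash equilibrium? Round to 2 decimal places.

The private return per contributed unit is 1.7/4 = 0.4250 < 1 for every player regardless of endowment, so the Nash equilibrium is zero contribution and the group total is Σ E_j = 13 + 33 + 48 + 53 = 147.
Each contributed unit returns 1.700 to the group, so the social optimum is full contribution by everyone: group total = 1.700 × 147 = 249.90.
Efficiency loss = (1.700 − 1) × 147 = 102.90.

102.90 million dollars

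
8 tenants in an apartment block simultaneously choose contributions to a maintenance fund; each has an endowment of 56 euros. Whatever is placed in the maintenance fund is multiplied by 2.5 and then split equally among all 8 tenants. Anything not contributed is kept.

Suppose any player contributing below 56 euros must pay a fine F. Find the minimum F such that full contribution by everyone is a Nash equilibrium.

Given the others contribute fully, the best deviation is to contribute 0 (any partial contribution still incurs the fine and gives up units whose private return 0.3125 is below 1).
Deviating from 56 to 0 saves 56 euros but forfeits the deviator's share of the drop in the maintenance fund: 2.5/8 × 56 = 17.50.
So the deviation gain is 56 − 17.50 = 38.50, and the fine must be at least 38.50 euros to wipe it out.

38.50 euros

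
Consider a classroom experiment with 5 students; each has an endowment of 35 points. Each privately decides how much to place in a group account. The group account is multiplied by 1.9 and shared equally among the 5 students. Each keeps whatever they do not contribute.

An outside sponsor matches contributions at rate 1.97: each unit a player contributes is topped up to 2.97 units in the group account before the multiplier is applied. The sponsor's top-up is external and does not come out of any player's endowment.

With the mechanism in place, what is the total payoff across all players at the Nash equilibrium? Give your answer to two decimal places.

Under the mechanism each unit contributed yields 1.9 × 2.97 / 5 = 1.1286 back to its contributor per unit of net cost, which exceeds 1, making full contribution the dominant choice for everyone.
At the Nash equilibrium everyone contributes 35. Group total payoff = 1.9 × 2.97 × 175 = 987.53.

987.53 points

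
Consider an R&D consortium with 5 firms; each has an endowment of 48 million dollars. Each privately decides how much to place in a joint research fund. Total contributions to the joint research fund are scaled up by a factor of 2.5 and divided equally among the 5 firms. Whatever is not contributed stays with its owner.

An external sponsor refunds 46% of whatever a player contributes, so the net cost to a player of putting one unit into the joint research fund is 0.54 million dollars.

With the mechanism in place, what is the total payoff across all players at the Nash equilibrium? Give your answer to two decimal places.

The effective private return is (2.5/5) / 0.54 = 0.9259, which is still under 1, so the mechanism doesn't change anyone's dominant strategy: zero contribution.
Everyone keeps their endowment and the group total is 5 × 48 = 240.

240.00 million dollars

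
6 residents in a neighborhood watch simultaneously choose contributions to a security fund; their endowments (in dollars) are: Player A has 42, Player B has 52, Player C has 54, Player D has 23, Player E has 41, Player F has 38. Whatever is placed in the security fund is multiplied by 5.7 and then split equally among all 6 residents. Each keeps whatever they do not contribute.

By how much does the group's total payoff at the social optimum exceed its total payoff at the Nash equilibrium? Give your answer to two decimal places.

1175.00 dollars

The private return per contributed unit is 5.7/6 = 0.9500 < 1 for every player regardless of endowment, so the Nash equilibrium is zero contribution and the group total is Σ E_j = 42 + 52 + 54 + 23 + 41 + 38 = 250.
Each contributed unit returns 5.700 to the group, so the social optimum is full contribution by everyone: group total = 5.700 × 250 = 1425.00.
Efficiency loss = (5.700 − 1) × 250 = 1175.00.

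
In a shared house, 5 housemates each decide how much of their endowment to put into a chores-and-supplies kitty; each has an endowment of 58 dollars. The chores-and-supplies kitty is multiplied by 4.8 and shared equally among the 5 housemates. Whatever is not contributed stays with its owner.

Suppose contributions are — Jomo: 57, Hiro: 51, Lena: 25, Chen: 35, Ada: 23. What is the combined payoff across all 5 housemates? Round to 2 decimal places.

Total contributed: 57 + 51 + 25 + 35 + 23 = 191; total kept: 5 × 58 − 191 = 99.
The chores-and-supplies kitty pays out 4.8 × 191 = 916.80 in aggregate.
Group total = 99 + 916.80 = 1015.80.

1015.80 dollars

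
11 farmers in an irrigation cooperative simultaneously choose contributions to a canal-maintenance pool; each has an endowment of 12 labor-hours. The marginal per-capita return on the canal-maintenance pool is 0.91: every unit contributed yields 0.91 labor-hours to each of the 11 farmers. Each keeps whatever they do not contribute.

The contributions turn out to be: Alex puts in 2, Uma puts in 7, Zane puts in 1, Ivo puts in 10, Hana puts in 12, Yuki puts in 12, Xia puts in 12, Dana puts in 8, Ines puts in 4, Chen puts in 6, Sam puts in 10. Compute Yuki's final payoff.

Total contributed: 2 + 7 + 1 + 10 + 12 + 12 + 12 + 8 + 4 + 6 + 10 = 84.
Each receives 0.91 × 84 = 76.44 from the canal-maintenance pool.
Yuki keeps 12 − 12 = 0, so Yuki's payoff is 0 + 76.44 = 76.44.

76.44 labor-hours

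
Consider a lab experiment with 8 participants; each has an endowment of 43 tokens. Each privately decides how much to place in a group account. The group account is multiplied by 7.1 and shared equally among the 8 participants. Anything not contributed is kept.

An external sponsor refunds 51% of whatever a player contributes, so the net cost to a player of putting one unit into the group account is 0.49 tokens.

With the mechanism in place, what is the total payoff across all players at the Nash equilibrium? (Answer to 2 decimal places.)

The effective private return per unit is now (7.1/8) / 0.49 = 1.8112 > 1, so every player's dominant strategy flips to full contribution.
So the Nash equilibrium is full contribution by all 8; the group earns 8 × (43 × 0.51 + 7.1 × 43) = 2617.84.

2617.84 tokens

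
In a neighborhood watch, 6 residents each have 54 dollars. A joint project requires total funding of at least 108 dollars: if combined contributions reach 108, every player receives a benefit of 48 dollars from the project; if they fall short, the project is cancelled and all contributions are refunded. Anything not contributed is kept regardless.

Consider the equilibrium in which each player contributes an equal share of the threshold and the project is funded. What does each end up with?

Equal share of the threshold: 108/6 = 18.
At this profile no one gains by cutting their contribution: any cut drops the total below 108, the project is cancelled, contributions are refunded, and the deviator ends with 54, which is less than 54 − 18 + 48 = 84. Contributing more than 18 just wastes the excess. So contributing exactly 18 is a best response.
Each player's payoff: 54 − 18 + 48 = 84.

84 dollars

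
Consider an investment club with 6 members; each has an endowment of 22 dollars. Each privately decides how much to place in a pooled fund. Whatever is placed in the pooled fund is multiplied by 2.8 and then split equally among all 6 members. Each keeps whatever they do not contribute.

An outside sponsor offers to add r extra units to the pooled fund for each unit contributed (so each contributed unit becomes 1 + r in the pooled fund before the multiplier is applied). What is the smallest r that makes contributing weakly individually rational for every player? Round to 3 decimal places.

With matching at rate r, one contributed unit becomes (1 + r) in the pooled fund and returns 2.8 × (1 + r) / 6 to the contributor.
Setting this equal to 1: 1 + r = 6/2.8 = 2.1429.
So the minimum matching rate is r = 2.1429 − 1 = 1.143.

1.143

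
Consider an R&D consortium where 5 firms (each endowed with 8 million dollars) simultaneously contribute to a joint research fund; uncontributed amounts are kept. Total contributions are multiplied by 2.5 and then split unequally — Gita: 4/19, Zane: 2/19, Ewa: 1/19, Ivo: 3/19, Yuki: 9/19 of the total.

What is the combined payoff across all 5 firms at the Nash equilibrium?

52.00 million dollars

A player with share s gets back 2.5·s per unit contributed, so full contribution is dominant for anyone with s > 1/2.5 = 0.4000 and zero contribution is dominant for anyone below.
Only Yuki (9/19) clears that bar, contributing 8; the remaining 4 contribute 0. Total contributed: 8.
The joint research fund pays out 2.5 × 8 = 20.00 in total (split across the unequal shares, but the aggregate is all that matters for the group sum).
The 4 free-riders keep 8 each, adding 32. Group total = 32 + 20.00 = 52.00.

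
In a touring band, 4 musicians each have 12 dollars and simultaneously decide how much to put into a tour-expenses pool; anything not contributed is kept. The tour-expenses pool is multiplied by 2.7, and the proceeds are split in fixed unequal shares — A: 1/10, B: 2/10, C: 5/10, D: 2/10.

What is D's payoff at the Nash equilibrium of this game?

18.48 dollars

A player with share s gets back 2.7·s per unit contributed, so full contribution is dominant for anyone with s > 1/2.7 = 0.3704 and zero contribution is dominant for anyone below.
The only share above 0.3704 is C's 5/10, contributing 12; the remaining 3 contribute 0. Total contributed: 12.
D keeps 12 and receives 2.7 × 12 × 2/10 = 6.48 from the tour-expenses pool, for a payoff of 18.48.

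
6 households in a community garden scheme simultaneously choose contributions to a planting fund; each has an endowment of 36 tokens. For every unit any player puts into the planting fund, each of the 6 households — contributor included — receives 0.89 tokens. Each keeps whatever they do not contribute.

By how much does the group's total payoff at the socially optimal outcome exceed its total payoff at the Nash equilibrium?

937.44 tokens

The private return per contributed unit is 0.89 < 1, so contributing 0 is dominant for every player. At the Nash equilibrium everyone keeps their 36, and the group total is 6 × 36 = 216.
Each contributed unit returns 5.340 to the group as a whole (0.89 to each of 6 players), which exceeds 1, so the social optimum is full contribution: group total = 5.340 × 216 = 1153.44.
Efficiency loss = 1153.44 − 216 = 937.44.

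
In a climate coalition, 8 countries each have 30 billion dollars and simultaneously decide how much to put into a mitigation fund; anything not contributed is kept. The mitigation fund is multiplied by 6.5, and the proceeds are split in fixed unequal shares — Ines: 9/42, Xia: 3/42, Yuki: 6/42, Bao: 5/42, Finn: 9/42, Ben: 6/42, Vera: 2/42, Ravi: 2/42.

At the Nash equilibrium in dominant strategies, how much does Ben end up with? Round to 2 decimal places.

Each unit j contributes comes back to j as 6.5 × (j's share), so j prefers to contribute only if that share exceeds 1/6.5 = 0.1538; otherwise keeping the unit dominates.
Ines and Finn clear that bar, contributing 30 each; the remaining 6 contribute 0. Total contributed: 60.
Ben keeps 30 and receives 6.5 × 60 × 6/42 = 55.71 from the mitigation fund, for a payoff of 85.71.

85.71 billion dollars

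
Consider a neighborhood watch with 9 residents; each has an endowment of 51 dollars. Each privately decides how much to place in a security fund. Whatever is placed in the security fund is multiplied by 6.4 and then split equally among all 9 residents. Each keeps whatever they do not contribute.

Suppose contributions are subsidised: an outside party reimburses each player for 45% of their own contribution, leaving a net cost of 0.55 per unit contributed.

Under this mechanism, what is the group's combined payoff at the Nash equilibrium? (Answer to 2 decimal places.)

The effective private return per unit is now (6.4/9) / 0.55 = 1.2929 > 1, so every player's dominant strategy flips to full contribution.
So the Nash equilibrium is full contribution by all 9; the group earns 9 × (51 × 0.45 + 6.4 × 51) = 3144.15.

3144.15 dollars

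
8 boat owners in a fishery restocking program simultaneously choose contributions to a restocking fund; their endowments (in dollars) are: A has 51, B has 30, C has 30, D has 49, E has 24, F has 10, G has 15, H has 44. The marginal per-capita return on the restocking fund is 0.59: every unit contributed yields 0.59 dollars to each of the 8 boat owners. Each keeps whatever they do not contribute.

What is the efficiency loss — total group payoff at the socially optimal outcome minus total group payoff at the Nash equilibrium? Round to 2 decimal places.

The private return per contributed unit is 0.59 < 1 for everyone, so the Nash equilibrium is zero contribution and the group total is Σ E_j = 51 + 30 + 30 + 49 + 24 + 10 + 15 + 44 = 253.
Each contributed unit returns 4.720 to the group, so the social optimum is full contribution by everyone: group total = 4.720 × 253 = 1194.16.
Efficiency loss = (4.720 − 1) × 253 = 941.16.

941.16 dollars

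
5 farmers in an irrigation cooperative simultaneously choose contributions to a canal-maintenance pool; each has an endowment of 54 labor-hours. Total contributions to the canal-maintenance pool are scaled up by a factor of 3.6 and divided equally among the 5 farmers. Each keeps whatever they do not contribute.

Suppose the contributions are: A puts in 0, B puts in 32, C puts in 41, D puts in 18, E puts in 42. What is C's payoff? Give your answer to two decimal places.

Total contributed: 0 + 32 + 41 + 18 + 42 = 133.
Each receives 3.6 × 133 / 5 = 95.76 from the canal-maintenance pool.
C keeps 54 − 41 = 13, so C's payoff is 13 + 95.76 = 108.76.

108.76 labor-hours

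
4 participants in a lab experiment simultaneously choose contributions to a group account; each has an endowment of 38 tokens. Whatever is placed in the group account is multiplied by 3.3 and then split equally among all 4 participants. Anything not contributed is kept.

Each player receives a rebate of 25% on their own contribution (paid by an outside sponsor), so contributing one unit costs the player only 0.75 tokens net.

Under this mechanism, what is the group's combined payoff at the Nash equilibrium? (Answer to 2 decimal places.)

539.60 tokens

With the mechanism, a contributed unit returns (3.3/4) / 0.75 = 1.1000 per unit of net cost to the contributor — now above 1 — so contributing fully is weakly dominant for every player.
At the Nash equilibrium everyone contributes 38. Group total payoff = 4 × (38 × 0.25 + 3.3 × 38) = 539.60.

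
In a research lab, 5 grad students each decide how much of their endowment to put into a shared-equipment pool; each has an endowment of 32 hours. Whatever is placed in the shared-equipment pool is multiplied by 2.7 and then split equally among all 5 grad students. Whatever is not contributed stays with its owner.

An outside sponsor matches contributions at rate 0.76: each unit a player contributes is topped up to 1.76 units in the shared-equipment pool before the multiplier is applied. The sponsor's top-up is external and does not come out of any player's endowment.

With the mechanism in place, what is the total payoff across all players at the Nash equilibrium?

160.00 hours

The effective private return is 2.7 × 1.76 / 5 = 0.9504, which is still under 1, so the mechanism doesn't change anyone's dominant strategy: zero contribution.
Everyone keeps their endowment and the group total is 5 × 32 = 160.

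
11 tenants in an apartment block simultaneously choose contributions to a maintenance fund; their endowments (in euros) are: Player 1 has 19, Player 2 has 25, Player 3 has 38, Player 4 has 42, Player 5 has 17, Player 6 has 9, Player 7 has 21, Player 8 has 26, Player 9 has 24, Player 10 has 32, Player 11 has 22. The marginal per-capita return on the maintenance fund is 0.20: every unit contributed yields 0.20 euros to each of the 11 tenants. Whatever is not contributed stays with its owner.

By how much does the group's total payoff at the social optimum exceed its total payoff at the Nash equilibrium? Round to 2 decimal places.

The private return per contributed unit is 0.20 < 1 for everyone, so the Nash equilibrium is zero contribution and the group total is Σ E_j = 19 + 25 + 38 + 42 + 17 + 9 + 21 + 26 + 24 + 32 + 22 = 275.
Each contributed unit returns 2.200 to the group, so the social optimum is full contribution by everyone: group total = 2.200 × 275 = 605.00.
Efficiency loss = (2.200 − 1) × 275 = 330.00.

330.00 euros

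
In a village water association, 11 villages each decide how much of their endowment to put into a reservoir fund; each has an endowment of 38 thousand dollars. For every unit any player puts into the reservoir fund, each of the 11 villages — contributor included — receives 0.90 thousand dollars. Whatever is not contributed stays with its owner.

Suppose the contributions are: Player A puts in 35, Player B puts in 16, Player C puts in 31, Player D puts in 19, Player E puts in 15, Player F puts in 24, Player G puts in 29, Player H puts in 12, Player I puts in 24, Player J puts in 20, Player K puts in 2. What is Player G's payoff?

213.30 thousand dollars

Total contributed: 35 + 16 + 31 + 19 + 15 + 24 + 29 + 12 + 24 + 20 + 2 = 227.
Each receives 0.90 × 227 = 204.30 from the reservoir fund.
Player G keeps 38 − 29 = 9, so Player G's payoff is 9 + 204.30 = 213.30.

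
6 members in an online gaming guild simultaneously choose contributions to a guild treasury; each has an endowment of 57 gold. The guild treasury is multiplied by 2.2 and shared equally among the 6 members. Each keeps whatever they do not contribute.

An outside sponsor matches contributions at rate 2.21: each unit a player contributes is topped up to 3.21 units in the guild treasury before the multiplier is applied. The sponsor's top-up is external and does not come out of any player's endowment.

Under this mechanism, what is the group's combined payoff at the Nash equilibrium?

2415.20 gold

With the mechanism, a contributed unit returns 2.2 × 3.21 / 6 = 1.1770 per unit of net cost to the contributor — now above 1 — so contributing fully is weakly dominant for every player.
So the Nash equilibrium is full contribution by all 6; the group earns 2.2 × 3.21 × 342 = 2415.20.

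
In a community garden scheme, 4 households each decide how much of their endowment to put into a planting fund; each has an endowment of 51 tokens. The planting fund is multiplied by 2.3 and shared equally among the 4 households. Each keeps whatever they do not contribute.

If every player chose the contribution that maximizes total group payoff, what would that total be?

Each contributed unit returns 2.300 to the group as a whole (0.5750 to each of 4 players), which exceeds 1, so the social optimum is full contribution: group total = 2.300 × 204 = 469.20.

469.20 tokens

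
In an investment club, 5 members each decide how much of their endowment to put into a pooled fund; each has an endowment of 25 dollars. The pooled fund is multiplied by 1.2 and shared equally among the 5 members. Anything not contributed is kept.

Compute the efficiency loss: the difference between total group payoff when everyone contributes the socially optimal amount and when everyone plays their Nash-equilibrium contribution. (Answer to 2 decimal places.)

25.00 dollars

Each contributed unit returns 1.2/5 = 0.2400 to its contributor — below 1 — so contributing 0 is dominant for every player. At the Nash equilibrium everyone keeps their 25, and the group total is 5 × 25 = 125.
Each contributed unit returns 1.200 to the group as a whole (0.2400 to each of 5 players), which exceeds 1, so the social optimum is full contribution: group total = 1.200 × 125 = 150.00.
Efficiency loss = 150.00 − 125 = 25.00.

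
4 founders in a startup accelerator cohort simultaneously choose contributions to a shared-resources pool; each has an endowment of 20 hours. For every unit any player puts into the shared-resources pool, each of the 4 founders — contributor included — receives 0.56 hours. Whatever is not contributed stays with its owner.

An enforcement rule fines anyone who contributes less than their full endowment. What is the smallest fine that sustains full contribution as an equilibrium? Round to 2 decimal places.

Given the others contribute fully, the best deviation is to contribute 0 (any partial contribution still incurs the fine and gives up units whose private return 0.56 is below 1).
Deviating from 20 to 0 saves 20 hours but forfeits the deviator's share of the drop in the shared-resources pool: 0.56 × 20 = 11.20.
So the deviation gain is 20 − 11.20 = 8.80, and the fine must be at least 8.80 hours to wipe it out.

8.80 hours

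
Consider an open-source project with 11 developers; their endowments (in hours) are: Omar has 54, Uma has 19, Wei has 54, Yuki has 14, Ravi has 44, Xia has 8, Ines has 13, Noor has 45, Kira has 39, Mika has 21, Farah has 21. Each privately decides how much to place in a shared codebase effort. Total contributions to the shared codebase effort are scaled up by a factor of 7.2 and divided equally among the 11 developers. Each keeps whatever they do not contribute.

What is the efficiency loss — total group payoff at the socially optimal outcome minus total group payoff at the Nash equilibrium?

The private return per contributed unit is 7.2/11 = 0.6545 < 1 for every player regardless of endowment, so the Nash equilibrium is zero contribution and the group total is Σ E_j = 54 + 19 + 54 + 14 + 44 + 8 + 13 + 45 + 39 + 21 + 21 = 332.
Each contributed unit returns 7.200 to the group, so the social optimum is full contribution by everyone: group total = 7.200 × 332 = 2390.40.
Efficiency loss = (7.200 − 1) × 332 = 2058.40.

2058.40 hours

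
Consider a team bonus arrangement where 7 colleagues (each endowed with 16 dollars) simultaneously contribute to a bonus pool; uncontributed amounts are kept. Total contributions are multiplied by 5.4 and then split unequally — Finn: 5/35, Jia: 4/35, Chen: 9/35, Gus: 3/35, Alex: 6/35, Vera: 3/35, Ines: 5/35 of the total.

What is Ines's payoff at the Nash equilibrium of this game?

Each unit j contributes comes back to j as 5.4 × (j's share), so j prefers to contribute only if that share exceeds 1/5.4 = 0.1852; otherwise keeping the unit dominates.
The only share above 0.1852 is Chen's 9/35, contributing 16; the remaining 6 contribute 0. Total contributed: 16.
Ines keeps 16 and receives 5.4 × 16 × 5/35 = 12.34 from the bonus pool, for a payoff of 28.34.

28.34 dollars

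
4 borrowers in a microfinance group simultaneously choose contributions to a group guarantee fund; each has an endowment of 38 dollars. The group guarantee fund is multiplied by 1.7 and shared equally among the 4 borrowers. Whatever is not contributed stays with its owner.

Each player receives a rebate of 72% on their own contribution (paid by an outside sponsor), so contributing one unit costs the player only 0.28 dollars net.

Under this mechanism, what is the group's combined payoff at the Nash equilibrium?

367.84 dollars

With the mechanism, a contributed unit returns (1.7/4) / 0.28 = 1.5179 per unit of net cost to the contributor — now above 1 — so contributing fully is weakly dominant for every player.
So the Nash equilibrium is full contribution by all 4; the group earns 4 × (38 × 0.72 + 1.7 × 38) = 367.84.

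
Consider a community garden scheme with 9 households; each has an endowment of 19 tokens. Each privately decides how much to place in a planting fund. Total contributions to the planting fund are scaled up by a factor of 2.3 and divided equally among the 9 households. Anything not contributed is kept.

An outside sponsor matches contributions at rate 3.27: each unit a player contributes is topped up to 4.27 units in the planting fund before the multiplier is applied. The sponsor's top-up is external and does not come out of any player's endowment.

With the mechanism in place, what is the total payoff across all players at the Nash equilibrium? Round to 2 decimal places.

Under the mechanism each unit contributed yields 2.3 × 4.27 / 9 = 1.0912 back to its contributor per unit of net cost, which exceeds 1, making full contribution the dominant choice for everyone.
At the Nash equilibrium everyone contributes 19. Group total payoff = 2.3 × 4.27 × 171 = 1679.39.

1679.39 tokens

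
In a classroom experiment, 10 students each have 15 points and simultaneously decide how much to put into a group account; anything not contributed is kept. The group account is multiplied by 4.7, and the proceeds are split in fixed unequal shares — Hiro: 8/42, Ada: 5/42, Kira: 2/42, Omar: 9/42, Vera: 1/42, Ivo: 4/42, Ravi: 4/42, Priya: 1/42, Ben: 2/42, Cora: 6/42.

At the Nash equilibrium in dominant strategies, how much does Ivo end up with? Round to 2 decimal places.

21.71 points

Player j's private return per contributed unit is 4.7 × (j's share). Contributing is weakly dominant for j when that share is at least 1/4.7 = 0.2128, and contributing 0 is dominant otherwise.
Only Omar (9/42) clears that bar, contributing 15; the remaining 9 contribute 0. Total contributed: 15.
Ivo keeps 15 and receives 4.7 × 15 × 4/42 = 6.71 from the group account, for a payoff of 21.71.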